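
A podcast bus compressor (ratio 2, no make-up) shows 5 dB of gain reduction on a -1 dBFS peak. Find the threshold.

Gain reduction = -1 − (-6) = 5 dB; output overshoot = GR / (R − 1) = 5 / 1 = 5 dB.
Threshold = output − output overshoot = -6 − 5 = -11 dBFS.

-11 dBFS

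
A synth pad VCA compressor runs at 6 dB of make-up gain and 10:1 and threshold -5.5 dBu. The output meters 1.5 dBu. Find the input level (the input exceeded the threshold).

Stripping the +6 dB make-up gives -4.5 dBu at the gain stage.
Post-compression overshoot = -4.5 − (-5.5) = 1 dB.
Input overshoot = R × output overshoot = 10 dB → input = -5.5 + 10 = 4.5 dBu.

4.5 dBu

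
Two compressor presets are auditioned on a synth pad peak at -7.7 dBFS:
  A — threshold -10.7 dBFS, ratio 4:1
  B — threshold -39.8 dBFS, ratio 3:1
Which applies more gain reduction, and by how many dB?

A: 3 dB over, compressed to 0.75 dB over, so 2.25 dB of GR.
B: 32.1 dB over, compressed to 10.7 dB over, so 21.4 dB of GR.
Difference: 19.15 dB in favour of B.

B, by 19.15 dB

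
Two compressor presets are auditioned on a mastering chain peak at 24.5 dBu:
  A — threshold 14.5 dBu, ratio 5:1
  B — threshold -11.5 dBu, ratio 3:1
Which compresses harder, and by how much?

A: 10 dB over, compressed to 2 dB over, so 8 dB of GR.
B: 36 dB over, compressed to 12 dB over, so 24 dB of GR.
Difference: 16 dB in favour of B.

B, by 16 dB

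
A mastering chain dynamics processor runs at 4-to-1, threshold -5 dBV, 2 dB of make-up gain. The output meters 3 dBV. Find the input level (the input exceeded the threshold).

19 dBV

Before make-up, the level was 3 − 2 = 1 dBV.
The compressed level sits 1 − (-5) = 6 dB over threshold.
Before 4:1 compression the overshoot was 6 × 4 = 24 dB, so input = -5 + 24 = 19 dBV.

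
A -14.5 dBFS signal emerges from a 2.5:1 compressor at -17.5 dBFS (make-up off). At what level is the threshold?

Let T be the threshold. Output overshoot = (input overshoot)/R, so -17.5 − T = (-14.5 − T)/2.5.
2.5·(-17.5 − T) = -14.5 − T → 1.5·T = -43.75 − (-14.5) = -29.25.
T = -29.25/1.5 = -19.5 dBFS.

-19.5 dBFS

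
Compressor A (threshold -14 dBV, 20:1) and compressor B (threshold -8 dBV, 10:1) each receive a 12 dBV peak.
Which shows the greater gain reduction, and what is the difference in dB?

A, by 6.7 dB

A: GR = 26 − 26/20 = 24.7 dB.
B: GR = 20 − 20/10 = 18 dB.
Difference: 6.7 dB in favour of A.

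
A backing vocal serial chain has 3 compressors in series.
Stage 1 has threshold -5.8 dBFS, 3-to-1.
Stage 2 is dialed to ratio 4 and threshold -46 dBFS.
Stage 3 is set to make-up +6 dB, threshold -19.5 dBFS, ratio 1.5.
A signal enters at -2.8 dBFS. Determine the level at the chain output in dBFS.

Stage 1: -2.8 dBFS is 3 dB over -5.8 dBFS; at 3:1 that becomes 1 dB over, giving -4.8 dBFS.
Stage 2: 41.2 dB above -46 dBFS, reduced 4:1 to 10.3 dB above → -35.7 dBFS.
Stage 3: -35.7 dBFS is at or below the -19.5 dBFS threshold — no compression; make-up brings it to -29.7 dBFS.

-29.7 dBFS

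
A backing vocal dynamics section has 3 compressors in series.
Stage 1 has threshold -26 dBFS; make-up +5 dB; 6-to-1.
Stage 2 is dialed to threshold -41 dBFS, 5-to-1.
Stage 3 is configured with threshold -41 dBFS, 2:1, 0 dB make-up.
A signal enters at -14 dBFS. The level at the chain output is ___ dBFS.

-38.8 dBFS

Stage 1: 12 dB above -26 dBFS, reduced 6:1 to 2 dB above → -24 dBFS; +5 dB make-up → -19 dBFS.
Stage 2: 22 dB above -41 dBFS, reduced 5:1 to 4.4 dB above → -36.6 dBFS.
Stage 3: -36.6 dBFS is 4.4 dB over -41 dBFS; at 2:1 that becomes 2.2 dB over, giving -38.8 dBFS.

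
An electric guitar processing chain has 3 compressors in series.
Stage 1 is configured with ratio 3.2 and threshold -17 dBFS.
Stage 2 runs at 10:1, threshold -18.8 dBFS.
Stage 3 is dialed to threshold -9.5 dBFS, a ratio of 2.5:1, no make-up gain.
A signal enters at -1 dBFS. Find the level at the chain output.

-18.12 dBFS

Stage 1: overshoot 16 dB → 16/3.2 = 5 dB → -12 dBFS.
Stage 2: 6.8 dB above -18.8 dBFS, reduced 10:1 to 0.68 dB above → -18.12 dBFS.
Stage 3: -18.12 dBFS is at or below the -9.5 dBFS threshold — no compression; output -18.12 dBFS.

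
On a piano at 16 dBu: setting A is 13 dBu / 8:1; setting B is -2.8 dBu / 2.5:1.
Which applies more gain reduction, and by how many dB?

A: 3 dB over, compressed to 0.375 dB over, so 2.625 dB of GR.
B: 18.8 dB over, compressed to 7.52 dB over, so 11.28 dB of GR.
Difference: 8.655 dB in favour of B.

B, by 8.655 dB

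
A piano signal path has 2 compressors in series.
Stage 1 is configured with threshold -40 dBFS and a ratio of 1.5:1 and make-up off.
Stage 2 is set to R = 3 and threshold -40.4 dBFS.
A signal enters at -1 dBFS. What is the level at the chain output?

Stage 1: 39 dB above -40 dBFS, reduced 1.5:1 to 26 dB above → -14 dBFS.
Stage 2: -14 dBFS is 26.4 dB over -40.4 dBFS; at 3:1 that becomes 8.8 dB over, giving -31.6 dBFS.

-31.6 dBFS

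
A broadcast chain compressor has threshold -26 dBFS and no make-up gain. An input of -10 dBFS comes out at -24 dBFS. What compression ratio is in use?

Input overshoot = -10 − (-26) = 16 dB; output overshoot = -24 − (-26) = 2 dB.
Ratio = 16 / 2 = 8.

8:1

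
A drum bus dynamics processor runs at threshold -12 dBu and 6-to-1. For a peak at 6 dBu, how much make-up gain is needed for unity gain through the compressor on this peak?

Without make-up, output = threshold + overshoot/6 = -12 + 3 = -9 dBu.
Gap to target: 15 dB.

15 dB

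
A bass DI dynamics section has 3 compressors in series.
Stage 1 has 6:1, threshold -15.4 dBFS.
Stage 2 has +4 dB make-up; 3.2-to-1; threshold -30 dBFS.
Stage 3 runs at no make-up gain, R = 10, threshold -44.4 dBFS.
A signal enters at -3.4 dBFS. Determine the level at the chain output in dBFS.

Stage 1: overshoot 12 dB → 12/6 = 2 dB → -13.4 dBFS.
Stage 2: -13.4 dBFS is 16.6 dB over -30 dBFS; at 3.2:1 that becomes 5.1875 dB over, giving -24.8125 dBFS; +4 dB make-up → -20.8125 dBFS.
Stage 3: -20.8125 dBFS is 23.5875 dB over -44.4 dBFS; at 10:1 that becomes 2.35875 dB over, giving -42.04125 dBFS.

-42.04125 dBFS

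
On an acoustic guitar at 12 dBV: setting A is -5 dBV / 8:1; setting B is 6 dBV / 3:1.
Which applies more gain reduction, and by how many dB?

A: 17 dB over, compressed to 2.125 dB over, so 14.875 dB of GR.
B: 6 dB over, compressed to 2 dB over, so 4 dB of GR.
A reduces 10.875 dB more.

A, by 10.875 dB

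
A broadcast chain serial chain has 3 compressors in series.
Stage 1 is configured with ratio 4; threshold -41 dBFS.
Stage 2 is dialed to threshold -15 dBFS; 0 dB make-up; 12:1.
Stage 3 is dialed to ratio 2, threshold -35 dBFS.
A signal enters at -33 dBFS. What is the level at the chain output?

-39 dBFS

Stage 1: 8 dB above -41 dBFS, reduced 4:1 to 2 dB above → -39 dBFS.
Stage 2: -39 dBFS ≤ -15 dBFS, so stage 2 doesn't engage; output -39 dBFS.
Stage 3: -39 dBFS is at or below the -35 dBFS threshold — no compression; output -39 dBFS.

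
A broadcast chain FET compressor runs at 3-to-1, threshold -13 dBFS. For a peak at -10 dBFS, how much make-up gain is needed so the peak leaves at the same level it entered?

2 dB

The peak compresses to -13 + 3/3 = -12 dBFS.
To reach -10 dBFS requires -10 − (-12) = 2 dB of make-up.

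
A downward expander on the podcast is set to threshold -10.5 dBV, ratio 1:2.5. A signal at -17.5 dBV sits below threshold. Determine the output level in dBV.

The input is 7 dB below the -10.5 dBV threshold.
A 1:2.5 expander multiplies undershoot by 2.5: 7 × 2.5 = 17.5 dB below threshold.
Output = -10.5 − 17.5 = -28 dBV.

-28 dBV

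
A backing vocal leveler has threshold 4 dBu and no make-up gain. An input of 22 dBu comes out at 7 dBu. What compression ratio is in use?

6:1

Input overshoot = 22 − 4 = 18 dB; output overshoot = 7 − 4 = 3 dB.
Ratio = 18 / 3 = 6.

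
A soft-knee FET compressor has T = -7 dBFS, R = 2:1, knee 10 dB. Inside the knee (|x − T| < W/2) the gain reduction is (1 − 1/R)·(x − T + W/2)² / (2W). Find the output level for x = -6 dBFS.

-6.9 dBFS

x − T + W/2 = -6 − (-7) + 5 = 6.
GR = (1 − 1/2) × 6² / 20 = 0.5 × 36 / 20 = 0.9 dB.
Output = -6 − 0.9 = -6.9 dBFS.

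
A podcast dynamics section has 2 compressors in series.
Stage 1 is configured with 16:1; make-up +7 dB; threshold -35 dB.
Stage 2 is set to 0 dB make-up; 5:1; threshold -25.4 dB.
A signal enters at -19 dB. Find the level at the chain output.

-27 dB

Stage 1: -19 dB is 16 dB over -35 dB; at 16:1 that becomes 1 dB over, giving -34 dB; +7 dB make-up → -27 dB.
Stage 2: below threshold (-27 ≤ -25.4); passes unchanged; output -27 dB.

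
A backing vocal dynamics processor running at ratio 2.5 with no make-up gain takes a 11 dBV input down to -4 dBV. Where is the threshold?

Input is 25 dB above T (since output overshoot × R = input overshoot: (-4 − T)·2.5 = 11 − T gives T = -14 dBV).
Check: -14 + (11 − (-14))/2.5 = -14 + 10 = -4 dBV. ✓

-14 dBV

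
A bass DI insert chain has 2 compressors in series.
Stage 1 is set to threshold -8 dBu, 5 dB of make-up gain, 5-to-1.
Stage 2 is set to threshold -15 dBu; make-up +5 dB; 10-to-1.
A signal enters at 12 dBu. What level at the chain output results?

-8.4 dBu

Stage 1: 12 dBu is 20 dB over -8 dBu; at 5:1 that becomes 4 dB over, giving -4 dBu; +5 dB make-up → 1 dBu.
Stage 2: 16 dB above -15 dBu, reduced 10:1 to 1.6 dB above → -13.4 dBu; +5 dB make-up → -8.4 dBu.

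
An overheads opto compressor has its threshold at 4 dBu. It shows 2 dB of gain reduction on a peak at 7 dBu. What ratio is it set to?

3:1

Input overshoot = 7 − 4 = 3 dB.
Output overshoot = 3 − 2 = 1 dB.
Ratio = input overshoot / output overshoot = 3 / 1 = 3.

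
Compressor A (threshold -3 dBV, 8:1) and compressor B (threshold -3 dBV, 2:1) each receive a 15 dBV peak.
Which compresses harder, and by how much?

A: GR = 18 − 18/8 = 15.75 dB.
B: GR = 18 − 18/2 = 9 dB.
A reduces 6.75 dB more.

A, by 6.75 dB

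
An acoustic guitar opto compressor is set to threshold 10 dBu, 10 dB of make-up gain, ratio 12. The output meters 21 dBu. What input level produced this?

22 dBu

Remove make-up: 21 − 10 = 11 dBu.
That's 1 dB above the 10 dBu threshold.
Before 12:1 compression the overshoot was 1 × 12 = 12 dB, so input = 10 + 12 = 22 dBu.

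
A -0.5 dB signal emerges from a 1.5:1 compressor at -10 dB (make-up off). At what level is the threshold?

Input is 28.5 dB above T (since output overshoot × R = input overshoot: (-10 − T)·1.5 = -0.5 − T gives T = -29 dB).
Check: -29 + (-0.5 − (-29))/1.5 = -29 + 19 = -10 dB. ✓

-29 dB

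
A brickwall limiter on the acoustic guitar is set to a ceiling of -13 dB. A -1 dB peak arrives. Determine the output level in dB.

The limiter clamps the peak to its -13 dB ceiling.

-13 dB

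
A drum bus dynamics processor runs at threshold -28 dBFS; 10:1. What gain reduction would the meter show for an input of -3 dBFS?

22.5 dB

The signal is 25 dB above threshold.
A 10:1 ratio leaves 2.5 dB of that excess.
So the signal is attenuated by 25 − 2.5 = 22.5 dB.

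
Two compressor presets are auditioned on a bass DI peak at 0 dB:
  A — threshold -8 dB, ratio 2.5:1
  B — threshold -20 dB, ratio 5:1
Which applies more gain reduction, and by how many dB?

B, by 11.2 dB

A: 8 dB over, compressed to 3.2 dB over, so 4.8 dB of GR.
B: 20 dB over, compressed to 4 dB over, so 16 dB of GR.
B applies 11.2 dB more gain reduction.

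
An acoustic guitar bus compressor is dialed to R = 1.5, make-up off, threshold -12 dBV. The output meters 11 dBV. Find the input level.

The compressed level sits 11 − (-12) = 23 dB over threshold.
Undo the ratio: input overshoot = 23 × 1.5 = 34.5 dB, giving input = 22.5 dBV.

22.5 dBV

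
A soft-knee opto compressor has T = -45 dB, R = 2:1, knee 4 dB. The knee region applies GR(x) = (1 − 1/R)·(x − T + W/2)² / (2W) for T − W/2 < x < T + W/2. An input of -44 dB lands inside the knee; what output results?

x − T + W/2 = -44 − (-45) + 2 = 3.
GR = (1 − 1/2) × 3² / 8 = 0.5 × 9 / 8 = 0.5625 dB.
Output = -44 − 0.5625 = -44.5625 dB.

-44.5625 dB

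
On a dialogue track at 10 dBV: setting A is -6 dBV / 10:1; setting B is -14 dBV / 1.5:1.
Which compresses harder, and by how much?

A: 16 dB over, compressed to 1.6 dB over, so 14.4 dB of GR.
B: 24 dB over, compressed to 16 dB over, so 8 dB of GR.
A applies 6.4 dB more gain reduction.

A, by 6.4 dB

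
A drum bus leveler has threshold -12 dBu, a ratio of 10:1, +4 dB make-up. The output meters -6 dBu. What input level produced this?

8 dBu

Stripping the +4 dB make-up gives -10 dBu at the gain stage.
Post-compression overshoot = -10 − (-12) = 2 dB.
Before 10:1 compression the overshoot was 2 × 10 = 20 dB, so input = -12 + 20 = 8 dBu.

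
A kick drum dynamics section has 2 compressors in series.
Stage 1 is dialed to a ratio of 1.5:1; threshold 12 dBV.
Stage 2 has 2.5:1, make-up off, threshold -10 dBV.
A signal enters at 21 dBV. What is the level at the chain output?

Stage 1: 21 dBV is 9 dB over 12 dBV; at 1.5:1 that becomes 6 dB over, giving 18 dBV.
Stage 2: 28 dB above -10 dBV, reduced 2.5:1 to 11.2 dB above → 1.2 dBV.

1.2 dBV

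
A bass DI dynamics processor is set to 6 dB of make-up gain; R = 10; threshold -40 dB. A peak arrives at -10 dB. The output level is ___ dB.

The input is 30 dB above the -40 dB threshold.
At 10:1 the overshoot is divided by 10, leaving 3 dB above threshold.
So the level is -40 + 3 = -37 dB; make-up adds 6 dB, giving -31 dB.

-31 dB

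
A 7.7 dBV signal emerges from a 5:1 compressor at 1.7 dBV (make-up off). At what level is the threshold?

Input is 7.5 dB above T (since output overshoot × R = input overshoot: (1.7 − T)·5 = 7.7 − T gives T = 0.2 dBV).
Check: 0.2 + (7.7 − 0.2)/5 = 0.2 + 1.5 = 1.7 dBV. ✓

0.2 dBV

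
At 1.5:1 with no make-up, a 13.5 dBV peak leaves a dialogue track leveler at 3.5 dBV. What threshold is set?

-16.5 dBV

Let T be the threshold. Output overshoot = (input overshoot)/R, so 3.5 − T = (13.5 − T)/1.5.
1.5·(3.5 − T) = 13.5 − T → 0.5·T = 5.25 − 13.5 = -8.25.
T = -8.25/0.5 = -16.5 dBV.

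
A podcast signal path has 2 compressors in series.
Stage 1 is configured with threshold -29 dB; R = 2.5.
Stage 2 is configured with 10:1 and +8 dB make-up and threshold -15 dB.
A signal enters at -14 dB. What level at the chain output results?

-15 dB

Stage 1: overshoot 15 dB → 15/2.5 = 6 dB → -23 dB.
Stage 2: below threshold (-23 ≤ -15); passes unchanged; make-up brings it to -15 dB.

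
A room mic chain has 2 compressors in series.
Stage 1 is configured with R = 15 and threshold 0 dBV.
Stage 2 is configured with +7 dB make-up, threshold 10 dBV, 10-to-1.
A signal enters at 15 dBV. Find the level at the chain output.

Stage 1: 15 dB above 0 dBV, reduced 15:1 to 1 dB above → 1 dBV.
Stage 2: 1 dBV is at or below the 10 dBV threshold — no compression; make-up brings it to 8 dBV.

8 dBV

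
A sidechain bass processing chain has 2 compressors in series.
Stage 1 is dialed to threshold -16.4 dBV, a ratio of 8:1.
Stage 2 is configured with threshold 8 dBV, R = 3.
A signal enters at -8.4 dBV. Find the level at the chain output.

Stage 1: 8 dB above -16.4 dBV, reduced 8:1 to 1 dB above → -15.4 dBV.
Stage 2: -15.4 dBV ≤ 8 dBV, so stage 2 doesn't engage; output -15.4 dBV.

-15.4 dBV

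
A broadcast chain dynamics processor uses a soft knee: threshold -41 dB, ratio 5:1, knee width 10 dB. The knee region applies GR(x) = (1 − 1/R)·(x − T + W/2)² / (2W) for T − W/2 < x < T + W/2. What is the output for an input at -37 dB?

x − T + W/2 = -37 − (-41) + 5 = 9.
GR = (1 − 1/5) × 9² / 20 = 0.8 × 81 / 20 = 3.24 dB.
Output = -37 − 3.24 = -40.24 dB.

-40.24 dB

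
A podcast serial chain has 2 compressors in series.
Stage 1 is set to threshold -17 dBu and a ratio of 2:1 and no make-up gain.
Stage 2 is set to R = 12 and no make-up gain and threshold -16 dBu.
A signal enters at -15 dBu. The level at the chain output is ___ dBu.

-16 dBu

Stage 1: overshoot 2 dB → 2/2 = 1 dB → -16 dBu.
Stage 2: -16 dBu is at or below the -16 dBu threshold — no compression; output -16 dBu.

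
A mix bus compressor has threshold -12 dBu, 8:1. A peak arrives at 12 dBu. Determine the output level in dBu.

-9 dBu

12 dBu sits 24 dB over threshold.
At 8:1 the overshoot is divided by 8, leaving 3 dB above threshold.
Output = -12 + 3 = -9 dBu.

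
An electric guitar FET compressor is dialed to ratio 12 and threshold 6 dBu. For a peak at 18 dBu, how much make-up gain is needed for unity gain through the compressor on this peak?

The peak compresses to 6 + 12/12 = 7 dBu.
To reach 18 dBu requires 18 − 7 = 11 dB of make-up.

11 dB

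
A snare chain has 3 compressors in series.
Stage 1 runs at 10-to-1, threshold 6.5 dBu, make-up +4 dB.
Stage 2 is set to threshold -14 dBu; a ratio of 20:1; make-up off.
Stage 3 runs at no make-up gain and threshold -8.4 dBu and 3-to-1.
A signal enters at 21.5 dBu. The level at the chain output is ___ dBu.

Stage 1: 15 dB above 6.5 dBu, reduced 10:1 to 1.5 dB above → 8 dBu; +4 dB make-up → 12 dBu.
Stage 2: overshoot 26 dB → 26/20 = 1.3 dB → -12.7 dBu.
Stage 3: -12.7 dBu ≤ -8.4 dBu, so stage 3 doesn't engage; output -12.7 dBu.

-12.7 dBu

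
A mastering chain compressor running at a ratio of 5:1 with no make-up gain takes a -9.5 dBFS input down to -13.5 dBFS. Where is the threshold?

-14.5 dBFS

Input is 5 dB above T (since output overshoot × R = input overshoot: (-13.5 − T)·5 = -9.5 − T gives T = -14.5 dBFS).
Check: -14.5 + (-9.5 − (-14.5))/5 = -14.5 + 1 = -13.5 dBFS. ✓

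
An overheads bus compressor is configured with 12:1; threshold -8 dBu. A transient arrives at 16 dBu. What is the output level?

-6 dBu

The input is 24 dB above the -8 dBu threshold.
The 24 dB excess becomes 2 dB after 12:1 reduction.
Output = -8 + 2 = -6 dBu.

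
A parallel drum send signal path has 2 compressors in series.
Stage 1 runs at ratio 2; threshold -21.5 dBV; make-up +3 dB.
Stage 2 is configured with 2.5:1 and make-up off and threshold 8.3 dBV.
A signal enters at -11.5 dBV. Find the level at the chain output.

-13.5 dBV

Stage 1: overshoot 10 dB → 10/2 = 5 dB → -16.5 dBV; +3 dB make-up → -13.5 dBV.
Stage 2: -13.5 dBV is at or below the 8.3 dBV threshold — no compression; output -13.5 dBV.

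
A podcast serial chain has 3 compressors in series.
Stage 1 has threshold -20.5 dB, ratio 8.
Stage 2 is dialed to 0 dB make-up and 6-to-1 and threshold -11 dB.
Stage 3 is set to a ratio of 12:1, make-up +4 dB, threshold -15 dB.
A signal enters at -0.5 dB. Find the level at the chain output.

Stage 1: 20 dB above -20.5 dB, reduced 8:1 to 2.5 dB above → -18 dB.
Stage 2: -18 dB is at or below the -11 dB threshold — no compression; output -18 dB.
Stage 3: below threshold (-18 ≤ -15); passes unchanged; make-up brings it to -14 dB.

-14 dB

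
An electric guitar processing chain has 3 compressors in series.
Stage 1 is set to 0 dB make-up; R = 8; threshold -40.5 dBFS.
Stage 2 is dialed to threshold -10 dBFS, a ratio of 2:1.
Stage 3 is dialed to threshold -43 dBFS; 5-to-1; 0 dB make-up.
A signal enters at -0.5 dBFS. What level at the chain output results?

Stage 1: -0.5 dBFS is 40 dB over -40.5 dBFS; at 8:1 that becomes 5 dB over, giving -35.5 dBFS.
Stage 2: below threshold (-35.5 ≤ -10); passes unchanged; output -35.5 dBFS.
Stage 3: 7.5 dB above -43 dBFS, reduced 5:1 to 1.5 dB above → -41.5 dBFS.

-41.5 dBFS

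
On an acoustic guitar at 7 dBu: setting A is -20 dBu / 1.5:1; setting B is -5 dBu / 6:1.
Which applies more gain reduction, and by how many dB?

B, by 1 dB

A: GR = 27 − 27/1.5 = 9 dB.
B: GR = 12 − 12/6 = 10 dB.
B reduces 1 dB more.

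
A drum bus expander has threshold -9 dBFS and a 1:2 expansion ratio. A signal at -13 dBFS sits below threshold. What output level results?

-17 dBFS

Below threshold, a 1:2 expander applies gain = (2−1)×(T − x) of attenuation.
(2−1) × 4 = 4 dB, so output = -13 − 4 = -17 dBFS.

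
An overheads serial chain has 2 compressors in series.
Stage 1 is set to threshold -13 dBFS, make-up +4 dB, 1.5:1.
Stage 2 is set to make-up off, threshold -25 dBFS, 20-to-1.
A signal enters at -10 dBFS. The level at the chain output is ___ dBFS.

Stage 1: 3 dB above -13 dBFS, reduced 1.5:1 to 2 dB above → -11 dBFS; +4 dB make-up → -7 dBFS.
Stage 2: -7 dBFS is 18 dB over -25 dBFS; at 20:1 that becomes 0.9 dB over, giving -24.1 dBFS.

-24.1 dBFS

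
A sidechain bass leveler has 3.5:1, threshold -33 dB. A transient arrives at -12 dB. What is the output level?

-12 dB sits 21 dB over threshold.
The 21 dB excess becomes 6 dB after 3.5:1 reduction.
That puts the output at -27 dB.

-27 dB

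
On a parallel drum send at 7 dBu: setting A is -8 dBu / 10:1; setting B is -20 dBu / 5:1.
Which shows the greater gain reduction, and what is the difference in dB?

B, by 8.1 dB

A: 15 dB over, compressed to 1.5 dB over, so 13.5 dB of GR.
B: 27 dB over, compressed to 5.4 dB over, so 21.6 dB of GR.
B reduces 8.1 dB more.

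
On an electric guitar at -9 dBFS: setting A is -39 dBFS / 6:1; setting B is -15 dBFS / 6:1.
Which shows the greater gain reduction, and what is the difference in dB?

A: 30 dB over, compressed to 5 dB over, so 25 dB of GR.
B: 6 dB over, compressed to 1 dB over, so 5 dB of GR.
A applies 20 dB more gain reduction.

A, by 20 dB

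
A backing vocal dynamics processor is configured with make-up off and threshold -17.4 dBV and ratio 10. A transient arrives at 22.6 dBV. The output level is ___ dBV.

-13.4 dBV

Overshoot: 22.6 − (-17.4) = 40 dB.
At 10:1 the overshoot is divided by 10, leaving 4 dB above threshold.
That puts the output at -13.4 dBV.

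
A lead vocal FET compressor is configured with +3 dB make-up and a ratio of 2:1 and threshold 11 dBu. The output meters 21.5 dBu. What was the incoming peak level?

26 dBu

Remove make-up: 21.5 − 3 = 18.5 dBu.
Post-compression overshoot = 18.5 − 11 = 7.5 dB.
Undo the ratio: input overshoot = 7.5 × 2 = 15 dB, giving input = 26 dBu.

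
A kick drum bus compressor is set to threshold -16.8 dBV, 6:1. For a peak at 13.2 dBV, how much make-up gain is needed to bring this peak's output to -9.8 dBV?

2 dB

Without make-up, output = threshold + overshoot/6 = -16.8 + 5 = -11.8 dBV.
Gap to target: 2 dB.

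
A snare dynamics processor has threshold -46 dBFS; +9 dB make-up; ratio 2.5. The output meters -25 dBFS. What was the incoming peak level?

Before make-up, the level was -25 − 9 = -34 dBFS.
The compressed level sits -34 − (-46) = 12 dB over threshold.
Undo the ratio: input overshoot = 12 × 2.5 = 30 dB, giving input = -16 dBFS.

-16 dBFS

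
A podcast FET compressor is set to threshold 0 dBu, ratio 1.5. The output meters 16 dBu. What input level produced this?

That's 16 dB above the 0 dBu threshold.
Before 1.5:1 compression the overshoot was 16 × 1.5 = 24 dB, so input = 0 + 24 = 24 dBu.

24 dBu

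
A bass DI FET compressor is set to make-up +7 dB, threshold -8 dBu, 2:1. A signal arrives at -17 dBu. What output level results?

-17 dBu is 9 dB below the -8 dBu threshold, so no gain reduction is applied.
Make-up gain adds 7 dB: -17 + 7 = -10 dBu.

-10 dBu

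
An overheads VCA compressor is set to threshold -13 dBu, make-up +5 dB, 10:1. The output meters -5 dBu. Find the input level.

Remove make-up: -5 − 5 = -10 dBu.
Post-compression overshoot = -10 − (-13) = 3 dB.
Undo the ratio: input overshoot = 3 × 10 = 30 dB, giving input = 17 dBu.

17 dBu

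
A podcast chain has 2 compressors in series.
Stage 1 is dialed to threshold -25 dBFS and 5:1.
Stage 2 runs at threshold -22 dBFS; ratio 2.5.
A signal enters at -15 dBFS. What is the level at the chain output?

Stage 1: overshoot 10 dB → 10/5 = 2 dB → -23 dBFS.
Stage 2: below threshold (-23 ≤ -22); passes unchanged; output -23 dBFS.

-23 dBFS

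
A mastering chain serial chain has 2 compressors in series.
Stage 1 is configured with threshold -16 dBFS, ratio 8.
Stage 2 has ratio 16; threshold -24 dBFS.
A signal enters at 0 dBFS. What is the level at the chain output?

-23.375 dBFS

Stage 1: 16 dB above -16 dBFS, reduced 8:1 to 2 dB above → -14 dBFS.
Stage 2: 10 dB above -24 dBFS, reduced 16:1 to 0.625 dB above → -23.375 dBFS.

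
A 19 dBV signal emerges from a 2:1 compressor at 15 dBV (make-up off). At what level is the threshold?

Input is 8 dB above T (since output overshoot × R = input overshoot: (15 − T)·2 = 19 − T gives T = 11 dBV).
Check: 11 + (19 − 11)/2 = 11 + 4 = 15 dBV. ✓

11 dBV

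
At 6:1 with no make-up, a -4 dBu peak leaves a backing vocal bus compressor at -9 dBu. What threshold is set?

Gain reduction = -4 − (-9) = 5 dB; output overshoot = GR / (R − 1) = 5 / 5 = 1 dB.
Threshold = output − output overshoot = -9 − 1 = -10 dBu.

-10 dBu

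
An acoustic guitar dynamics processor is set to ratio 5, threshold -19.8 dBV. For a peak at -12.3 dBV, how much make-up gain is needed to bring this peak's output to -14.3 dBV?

The peak compresses to -19.8 + 7.5/5 = -18.3 dBV.
To reach -14.3 dBV requires -14.3 − (-18.3) = 4 dB of make-up.

4 dB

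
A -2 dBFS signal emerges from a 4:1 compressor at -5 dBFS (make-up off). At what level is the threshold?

-6 dBFS

Let T be the threshold. Output overshoot = (input overshoot)/R, so -5 − T = (-2 − T)/4.
4·(-5 − T) = -2 − T → 3·T = -20 − (-2) = -18.
T = -18/3 = -6 dBFS.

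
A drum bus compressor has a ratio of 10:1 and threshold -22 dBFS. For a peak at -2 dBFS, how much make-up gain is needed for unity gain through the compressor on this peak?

18 dB

Overshoot 20 dB → 20/10 = 2 dB after compression, so the compressed level is -22 + 2 = -20 dBFS.
Make-up = target − compressed = -2 − (-20) = 18 dB.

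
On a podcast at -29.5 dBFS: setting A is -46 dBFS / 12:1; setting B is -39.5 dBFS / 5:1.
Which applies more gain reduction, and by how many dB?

A: overshoot 16.5 dB → output overshoot 1.375 dB → GR 15.125 dB.
B: overshoot 10 dB → output overshoot 2 dB → GR 8 dB.
A reduces 7.125 dB more.

A, by 7.125 dB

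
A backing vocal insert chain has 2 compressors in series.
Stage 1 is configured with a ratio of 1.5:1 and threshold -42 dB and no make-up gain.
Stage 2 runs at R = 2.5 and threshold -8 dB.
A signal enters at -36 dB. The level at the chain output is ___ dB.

-38 dB

Stage 1: -36 dB is 6 dB over -42 dB; at 1.5:1 that becomes 4 dB over, giving -38 dB.
Stage 2: -38 dB is at or below the -8 dB threshold — no compression; output -38 dB.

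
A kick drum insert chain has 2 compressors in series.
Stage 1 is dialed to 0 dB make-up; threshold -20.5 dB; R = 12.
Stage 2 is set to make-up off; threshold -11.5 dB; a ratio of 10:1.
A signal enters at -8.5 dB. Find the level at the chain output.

-19.5 dB

Stage 1: -8.5 dB is 12 dB over -20.5 dB; at 12:1 that becomes 1 dB over, giving -19.5 dB.
Stage 2: -19.5 dB is at or below the -11.5 dB threshold — no compression; output -19.5 dB.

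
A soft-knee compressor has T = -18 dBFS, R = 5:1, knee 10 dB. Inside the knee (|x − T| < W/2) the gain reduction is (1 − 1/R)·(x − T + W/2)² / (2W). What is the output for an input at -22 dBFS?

-22.04 dBFS

x − T + W/2 = -22 − (-18) + 5 = 1.
GR = (1 − 1/5) × 1² / 20 = 0.8 × 1 / 20 = 0.04 dB.
Output = -22 − 0.04 = -22.04 dBFS.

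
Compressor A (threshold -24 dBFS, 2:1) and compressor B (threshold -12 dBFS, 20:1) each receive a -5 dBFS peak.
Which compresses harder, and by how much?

A: GR = 19 − 19/2 = 9.5 dB.
B: GR = 7 − 7/20 = 6.65 dB.
A applies 2.85 dB more gain reduction.

A, by 2.85 dB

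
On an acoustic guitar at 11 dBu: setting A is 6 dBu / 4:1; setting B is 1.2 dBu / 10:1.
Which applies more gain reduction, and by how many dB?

A: GR = 5 − 5/4 = 3.75 dB.
B: GR = 9.8 − 9.8/10 = 8.82 dB.
B applies 5.07 dB more gain reduction.

B, by 5.07 dB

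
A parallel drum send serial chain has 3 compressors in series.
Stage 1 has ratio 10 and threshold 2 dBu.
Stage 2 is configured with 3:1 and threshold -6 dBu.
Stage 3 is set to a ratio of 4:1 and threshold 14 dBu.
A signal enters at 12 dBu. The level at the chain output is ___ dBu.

Stage 1: overshoot 10 dB → 10/10 = 1 dB → 3 dBu.
Stage 2: 3 dBu is 9 dB over -6 dBu; at 3:1 that becomes 3 dB over, giving -3 dBu.
Stage 3: below threshold (-3 ≤ 14); passes unchanged; output -3 dBu.

-3 dBu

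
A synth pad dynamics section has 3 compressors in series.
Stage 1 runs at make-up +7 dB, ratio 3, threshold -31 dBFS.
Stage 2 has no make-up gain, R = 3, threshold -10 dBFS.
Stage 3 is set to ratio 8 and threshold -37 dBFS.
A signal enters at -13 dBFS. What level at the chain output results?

-34.625 dBFS

Stage 1: overshoot 18 dB → 18/3 = 6 dB → -25 dBFS; +7 dB make-up → -18 dBFS.
Stage 2: -18 dBFS is at or below the -10 dBFS threshold — no compression; output -18 dBFS.
Stage 3: overshoot 19 dB → 19/8 = 2.375 dB → -34.625 dBFS.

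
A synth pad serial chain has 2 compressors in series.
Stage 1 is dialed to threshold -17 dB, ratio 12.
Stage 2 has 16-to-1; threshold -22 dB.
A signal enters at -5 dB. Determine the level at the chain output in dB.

Stage 1: -5 dB is 12 dB over -17 dB; at 12:1 that becomes 1 dB over, giving -16 dB.
Stage 2: -16 dB is 6 dB over -22 dB; at 16:1 that becomes 0.375 dB over, giving -21.625 dB.

-21.625 dB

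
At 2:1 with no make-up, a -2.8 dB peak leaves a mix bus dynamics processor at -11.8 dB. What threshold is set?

Gain reduction = -2.8 − (-11.8) = 9 dB; output overshoot = GR / (R − 1) = 9 / 1 = 9 dB.
Threshold = output − output overshoot = -11.8 − 9 = -20.8 dB.

-20.8 dB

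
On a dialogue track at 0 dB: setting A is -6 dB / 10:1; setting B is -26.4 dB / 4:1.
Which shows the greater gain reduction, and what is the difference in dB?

B, by 14.4 dB

A: overshoot 6 dB → output overshoot 0.6 dB → GR 5.4 dB.
B: overshoot 26.4 dB → output overshoot 6.6 dB → GR 19.8 dB.
B applies 14.4 dB more gain reduction.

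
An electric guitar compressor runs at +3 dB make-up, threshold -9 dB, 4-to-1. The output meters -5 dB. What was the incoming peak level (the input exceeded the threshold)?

-5 dB

Before make-up, the level was -5 − 3 = -8 dB.
Post-compression overshoot = -8 − (-9) = 1 dB.
Before 4:1 compression the overshoot was 1 × 4 = 4 dB, so input = -9 + 4 = -5 dB.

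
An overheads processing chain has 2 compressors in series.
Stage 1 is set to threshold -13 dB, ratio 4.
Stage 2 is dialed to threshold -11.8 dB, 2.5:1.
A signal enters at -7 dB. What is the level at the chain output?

-11.68 dB

Stage 1: overshoot 6 dB → 6/4 = 1.5 dB → -11.5 dB.
Stage 2: -11.5 dB is 0.3 dB over -11.8 dB; at 2.5:1 that becomes 0.12 dB over, giving -11.68 dB.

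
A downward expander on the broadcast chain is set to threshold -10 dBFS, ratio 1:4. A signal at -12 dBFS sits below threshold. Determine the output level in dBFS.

-18 dBFS

Undershoot = (-10) − (-12) = 2 dB.
At 1:4, that expands to 8 dB under threshold.
Output = -10 − 8 = -18 dBFS.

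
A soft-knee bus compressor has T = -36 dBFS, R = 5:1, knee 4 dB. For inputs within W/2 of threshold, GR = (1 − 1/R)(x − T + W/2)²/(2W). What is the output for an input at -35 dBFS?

x − T + W/2 = -35 − (-36) + 2 = 3.
GR = (1 − 1/5) × 3² / 8 = 0.8 × 9 / 8 = 0.9 dB.
Output = -35 − 0.9 = -35.9 dBFS.

-35.9 dBFS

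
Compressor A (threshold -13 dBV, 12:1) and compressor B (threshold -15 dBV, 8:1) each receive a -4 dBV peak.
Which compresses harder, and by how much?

B, by 1.375 dB

A: overshoot 9 dB → output overshoot 0.75 dB → GR 8.25 dB.
B: overshoot 11 dB → output overshoot 1.375 dB → GR 9.625 dB.
Difference: 1.375 dB in favour of B.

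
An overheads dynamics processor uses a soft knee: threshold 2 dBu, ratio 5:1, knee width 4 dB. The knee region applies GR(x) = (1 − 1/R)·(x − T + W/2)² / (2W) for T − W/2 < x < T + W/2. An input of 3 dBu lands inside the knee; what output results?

2.1 dBu

x − T + W/2 = 3 − 2 + 2 = 3.
GR = (1 − 1/5) × 3² / 8 = 0.8 × 9 / 8 = 0.9 dB.
Output = 3 − 0.9 = 2.1 dBu.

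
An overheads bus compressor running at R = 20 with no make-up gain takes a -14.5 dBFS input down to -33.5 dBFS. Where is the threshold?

-34.5 dBFS

Let T be the threshold. Output overshoot = (input overshoot)/R, so -33.5 − T = (-14.5 − T)/20.
20·(-33.5 − T) = -14.5 − T → 19·T = -670 − (-14.5) = -655.5.
T = -655.5/19 = -34.5 dBFS.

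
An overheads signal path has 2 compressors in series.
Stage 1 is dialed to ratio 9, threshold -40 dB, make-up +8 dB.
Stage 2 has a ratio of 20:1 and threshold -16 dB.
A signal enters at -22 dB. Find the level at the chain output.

Stage 1: -22 dB is 18 dB over -40 dB; at 9:1 that becomes 2 dB over, giving -38 dB; +8 dB make-up → -30 dB.
Stage 2: -30 dB is at or below the -16 dB threshold — no compression; output -30 dB.

-30 dB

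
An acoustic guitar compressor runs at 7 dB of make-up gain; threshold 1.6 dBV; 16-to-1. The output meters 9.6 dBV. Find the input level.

Remove make-up: 9.6 − 7 = 2.6 dBV.
Post-compression overshoot = 2.6 − 1.6 = 1 dB.
Undo the ratio: input overshoot = 1 × 16 = 16 dB, giving input = 17.6 dBV.

17.6 dBV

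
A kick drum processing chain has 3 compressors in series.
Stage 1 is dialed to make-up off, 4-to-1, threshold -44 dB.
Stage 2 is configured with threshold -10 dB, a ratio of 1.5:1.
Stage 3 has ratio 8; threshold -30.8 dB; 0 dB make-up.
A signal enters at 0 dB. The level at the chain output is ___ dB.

-33 dB

Stage 1: 0 dB is 44 dB over -44 dB; at 4:1 that becomes 11 dB over, giving -33 dB.
Stage 2: -33 dB ≤ -10 dB, so stage 2 doesn't engage; output -33 dB.
Stage 3: below threshold (-33 ≤ -30.8); passes unchanged; output -33 dB.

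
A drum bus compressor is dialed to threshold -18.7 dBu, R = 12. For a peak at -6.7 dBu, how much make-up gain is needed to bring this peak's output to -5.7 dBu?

12 dB

Without make-up, output = threshold + overshoot/12 = -18.7 + 1 = -17.7 dBu.
Gap to target: 12 dB.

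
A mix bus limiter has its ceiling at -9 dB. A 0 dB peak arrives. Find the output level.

A brickwall limiter is an ∞:1 compressor: any input above the ceiling is clamped to -9 dB.

-9 dB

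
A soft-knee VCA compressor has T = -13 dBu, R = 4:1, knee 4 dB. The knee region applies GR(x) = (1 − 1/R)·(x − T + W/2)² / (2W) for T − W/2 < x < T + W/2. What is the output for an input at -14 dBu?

-14.09375 dBu

x − T + W/2 = -14 − (-13) + 2 = 1.
GR = (1 − 1/4) × 1² / 8 = 0.75 × 1 / 8 = 0.09375 dB.
Output = -14 − 0.09375 = -14.09375 dBu.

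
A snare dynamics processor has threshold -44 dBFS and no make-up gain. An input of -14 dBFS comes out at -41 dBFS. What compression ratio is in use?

Input overshoot = -14 − (-44) = 30 dB; output overshoot = -41 − (-44) = 3 dB.
Ratio = 30 / 3 = 10.

10:1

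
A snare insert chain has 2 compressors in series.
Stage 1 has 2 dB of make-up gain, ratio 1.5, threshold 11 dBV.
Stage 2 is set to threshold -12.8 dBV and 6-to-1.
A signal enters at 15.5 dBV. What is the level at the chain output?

-8 dBV

Stage 1: 4.5 dB above 11 dBV, reduced 1.5:1 to 3 dB above → 14 dBV; +2 dB make-up → 16 dBV.
Stage 2: 28.8 dB above -12.8 dBV, reduced 6:1 to 4.8 dB above → -8 dBV.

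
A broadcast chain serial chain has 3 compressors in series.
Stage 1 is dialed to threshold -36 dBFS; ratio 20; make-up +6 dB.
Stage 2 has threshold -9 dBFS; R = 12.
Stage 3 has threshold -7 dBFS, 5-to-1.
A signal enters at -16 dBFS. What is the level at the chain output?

Stage 1: 20 dB above -36 dBFS, reduced 20:1 to 1 dB above → -35 dBFS; +6 dB make-up → -29 dBFS.
Stage 2: -29 dBFS is at or below the -9 dBFS threshold — no compression; output -29 dBFS.
Stage 3: -29 dBFS ≤ -7 dBFS, so stage 3 doesn't engage; output -29 dBFS.

-29 dBFS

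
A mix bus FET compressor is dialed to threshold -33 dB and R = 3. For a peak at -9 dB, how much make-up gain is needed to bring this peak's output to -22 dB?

Without make-up, output = threshold + overshoot/3 = -33 + 8 = -25 dB.
Gap to target: 3 dB.

3 dB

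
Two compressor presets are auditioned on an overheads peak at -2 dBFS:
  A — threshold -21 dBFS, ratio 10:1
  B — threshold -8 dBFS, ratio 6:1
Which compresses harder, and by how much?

A: overshoot 19 dB → output overshoot 1.9 dB → GR 17.1 dB.
B: overshoot 6 dB → output overshoot 1 dB → GR 5 dB.
A reduces 12.1 dB more.

A, by 12.1 dB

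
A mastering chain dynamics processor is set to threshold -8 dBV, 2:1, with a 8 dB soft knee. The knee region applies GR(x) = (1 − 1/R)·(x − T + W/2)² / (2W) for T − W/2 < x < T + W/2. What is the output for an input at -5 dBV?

x − T + W/2 = -5 − (-8) + 4 = 7.
GR = (1 − 1/2) × 7² / 16 = 0.5 × 49 / 16 = 1.53125 dB.
Output = -5 − 1.53125 = -6.53125 dBV.

-6.53125 dBV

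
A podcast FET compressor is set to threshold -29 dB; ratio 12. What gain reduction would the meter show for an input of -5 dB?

Overshoot = -5 − (-29) = 24 dB.
A 12:1 ratio leaves 2 dB of that excess.
GR = overshoot in − overshoot out = 24 − 2 = 22 dB.

22 dB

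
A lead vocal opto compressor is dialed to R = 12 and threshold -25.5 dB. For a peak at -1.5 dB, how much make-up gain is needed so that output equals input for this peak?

Overshoot 24 dB → 24/12 = 2 dB after compression, so the compressed level is -25.5 + 2 = -23.5 dB.
Make-up = target − compressed = -1.5 − (-23.5) = 22 dB.

22 dB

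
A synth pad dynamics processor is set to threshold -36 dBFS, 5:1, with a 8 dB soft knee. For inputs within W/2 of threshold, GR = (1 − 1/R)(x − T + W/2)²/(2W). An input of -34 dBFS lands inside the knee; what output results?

x − T + W/2 = -34 − (-36) + 4 = 6.
GR = (1 − 1/5) × 6² / 16 = 0.8 × 36 / 16 = 1.8 dB.
Output = -34 − 1.8 = -35.8 dBFS.

-35.8 dBFS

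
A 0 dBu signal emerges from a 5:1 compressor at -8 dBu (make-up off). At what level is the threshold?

-10 dBu

Gain reduction = 0 − (-8) = 8 dB; output overshoot = GR / (R − 1) = 8 / 4 = 2 dB.
Threshold = output − output overshoot = -8 − 2 = -10 dBu.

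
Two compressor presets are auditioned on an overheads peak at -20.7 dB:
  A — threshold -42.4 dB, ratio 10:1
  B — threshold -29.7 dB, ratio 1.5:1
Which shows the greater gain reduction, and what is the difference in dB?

A: 21.7 dB over, compressed to 2.17 dB over, so 19.53 dB of GR.
B: 9 dB over, compressed to 6 dB over, so 3 dB of GR.
Difference: 16.53 dB in favour of A.

A, by 16.53 dB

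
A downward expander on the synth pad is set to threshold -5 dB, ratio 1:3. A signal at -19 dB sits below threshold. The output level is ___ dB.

Undershoot = (-5) − (-19) = 14 dB.
At 1:3, that expands to 42 dB under threshold.
Output = -5 − 42 = -47 dB.

-47 dB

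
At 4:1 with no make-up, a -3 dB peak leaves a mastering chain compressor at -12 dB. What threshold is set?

Gain reduction = -3 − (-12) = 9 dB; output overshoot = GR / (R − 1) = 9 / 3 = 3 dB.
Threshold = output − output overshoot = -12 − 3 = -15 dB.

-15 dB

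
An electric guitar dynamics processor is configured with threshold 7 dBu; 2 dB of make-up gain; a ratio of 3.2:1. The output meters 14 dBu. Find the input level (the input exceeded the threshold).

Stripping the +2 dB make-up gives 12 dBu at the gain stage.
That's 5 dB above the 7 dBu threshold.
Before 3.2:1 compression the overshoot was 5 × 3.2 = 16 dB, so input = 7 + 16 = 23 dBu.

23 dBu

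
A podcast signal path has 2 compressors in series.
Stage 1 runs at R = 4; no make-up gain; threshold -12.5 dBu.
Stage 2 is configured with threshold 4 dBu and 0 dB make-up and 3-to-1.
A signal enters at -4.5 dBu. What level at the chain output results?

-10.5 dBu

Stage 1: 8 dB above -12.5 dBu, reduced 4:1 to 2 dB above → -10.5 dBu.
Stage 2: below threshold (-10.5 ≤ 4); passes unchanged; output -10.5 dBu.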